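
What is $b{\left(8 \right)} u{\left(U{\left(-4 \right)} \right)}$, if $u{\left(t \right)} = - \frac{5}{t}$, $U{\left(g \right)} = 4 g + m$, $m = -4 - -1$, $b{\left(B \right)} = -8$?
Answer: $- \frac{40}{19} \approx -2.1053$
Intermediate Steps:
$m = -3$ ($m = -4 + 1 = -3$)
$U{\left(g \right)} = -3 + 4 g$ ($U{\left(g \right)} = 4 g - 3 = -3 + 4 g$)
$b{\left(8 \right)} u{\left(U{\left(-4 \right)} \right)} = - 8 \left(- \frac{5}{-3 + 4 \left(-4\right)}\right) = - 8 \left(- \frac{5}{-3 - 16}\right) = - 8 \left(- \frac{5}{-19}\right) = - 8 \left(\left(-5\right) \left(- \frac{1}{19}\right)\right) = \left(-8\right) \frac{5}{19} = - \frac{40}{19}$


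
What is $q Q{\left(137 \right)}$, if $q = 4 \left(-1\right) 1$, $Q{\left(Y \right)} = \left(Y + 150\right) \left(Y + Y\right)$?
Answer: $-314552$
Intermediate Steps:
$Q{\left(Y \right)} = 2 Y \left(150 + Y\right)$ ($Q{\left(Y \right)} = \left(150 + Y\right) 2 Y = 2 Y \left(150 + Y\right)$)
$q = -4$ ($q = \left(-4\right) 1 = -4$)
$q Q{\left(137 \right)} = - 4 \cdot 2 \cdot 137 \left(150 + 137\right) = - 4 \cdot 2 \cdot 137 \cdot 287 = \left(-4\right) 78638 = -314552$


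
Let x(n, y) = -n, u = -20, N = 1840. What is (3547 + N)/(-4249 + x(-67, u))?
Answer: -5387/4182 ≈ -1.2881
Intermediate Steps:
(3547 + N)/(-4249 + x(-67, u)) = (3547 + 1840)/(-4249 - 1*(-67)) = 5387/(-4249 + 67) = 5387/(-4182) = 5387*(-1/4182) = -5387/4182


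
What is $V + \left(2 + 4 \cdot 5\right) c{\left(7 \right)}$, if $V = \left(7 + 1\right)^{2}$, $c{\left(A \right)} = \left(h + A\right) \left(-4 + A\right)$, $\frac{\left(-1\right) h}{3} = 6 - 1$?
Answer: $-464$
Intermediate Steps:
$h = -15$ ($h = - 3 \left(6 - 1\right) = \left(-3\right) 5 = -15$)
$c{\left(A \right)} = \left(-15 + A\right) \left(-4 + A\right)$
$V = 64$ ($V = 8^{2} = 64$)
$V + \left(2 + 4 \cdot 5\right) c{\left(7 \right)} = 64 + \left(2 + 4 \cdot 5\right) \left(60 + 7^{2} - 133\right) = 64 + \left(2 + 20\right) \left(60 + 49 - 133\right) = 64 + 22 \left(-24\right) = 64 - 528 = -464$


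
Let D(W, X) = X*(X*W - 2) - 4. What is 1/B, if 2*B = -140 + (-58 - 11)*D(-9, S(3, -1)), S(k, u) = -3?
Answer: 2/5311 ≈ 0.00037658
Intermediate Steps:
D(W, X) = -4 + X*(-2 + W*X) (D(W, X) = X*(W*X - 2) - 4 = X*(-2 + W*X) - 4 = -4 + X*(-2 + W*X))
B = 5311/2 (B = (-140 + (-58 - 11)*(-4 - 2*(-3) - 9*(-3)²))/2 = (-140 - 69*(-4 + 6 - 9*9))/2 = (-140 - 69*(-4 + 6 - 81))/2 = (-140 - 69*(-79))/2 = (-140 + 5451)/2 = (½)*5311 = 5311/2 ≈ 2655.5)
1/B = 1/(5311/2) = 2/5311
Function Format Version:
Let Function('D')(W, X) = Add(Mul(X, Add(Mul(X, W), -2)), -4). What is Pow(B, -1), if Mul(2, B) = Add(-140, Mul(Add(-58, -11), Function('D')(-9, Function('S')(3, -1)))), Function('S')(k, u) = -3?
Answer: Rational(2, 5311) ≈ 0.00037658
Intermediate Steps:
Function('D')(W, X) = Add(-4, Mul(X, Add(-2, Mul(W, X)))) (Function('D')(W, X) = Add(Mul(X, Add(Mul(W, X), -2)), -4) = Add(Mul(X, Add(-2, Mul(W, X))), -4) = Add(-4, Mul(X, Add(-2, Mul(W, X)))))
B = Rational(5311, 2) (B = Mul(Rational(1, 2), Add(-140, Mul(Add(-58, -11), Add(-4, Mul(-2, -3), Mul(-9, Pow(-3, 2)))))) = Mul(Rational(1, 2), Add(-140, Mul(-69, Add(-4, 6, Mul(-9, 9))))) = Mul(Rational(1, 2), Add(-140, Mul(-69, Add(-4, 6, -81)))) = Mul(Rational(1, 2), Add(-140, Mul(-69, -79))) = Mul(Rational(1, 2), Add(-140, 5451)) = Mul(Rational(1, 2), 5311) = Rational(5311, 2) ≈ 2655.5)
Pow(B, -1) = Pow(Rational(5311, 2), -1) = Rational(2, 5311)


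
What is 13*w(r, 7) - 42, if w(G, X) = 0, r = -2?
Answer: -42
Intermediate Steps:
13*w(r, 7) - 42 = 13*0 - 42 = 0 - 42 = -42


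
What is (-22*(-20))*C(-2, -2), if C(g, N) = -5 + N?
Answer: -3080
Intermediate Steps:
(-22*(-20))*C(-2, -2) = (-22*(-20))*(-5 - 2) = 440*(-7) = -3080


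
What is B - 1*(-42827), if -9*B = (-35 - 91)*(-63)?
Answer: 41945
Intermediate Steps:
B = -882 (B = -(-35 - 91)*(-63)/9 = -(-14)*(-63) = -⅑*7938 = -882)
B - 1*(-42827) = -882 - 1*(-42827) = -882 + 42827 = 41945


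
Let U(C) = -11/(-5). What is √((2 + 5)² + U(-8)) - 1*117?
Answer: -117 + 16*√5/5 ≈ -109.84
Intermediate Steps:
U(C) = 11/5 (U(C) = -11*(-⅕) = 11/5)
√((2 + 5)² + U(-8)) - 1*117 = √((2 + 5)² + 11/5) - 1*117 = √(7² + 11/5) - 117 = √(49 + 11/5) - 117 = √(256/5) - 117 = 16*√5/5 - 117 = -117 + 16*√5/5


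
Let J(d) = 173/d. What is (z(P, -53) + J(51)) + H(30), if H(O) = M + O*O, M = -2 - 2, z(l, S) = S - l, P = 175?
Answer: 34241/51 ≈ 671.39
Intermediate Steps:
M = -4 (M = -2 - 1*2 = -2 - 2 = -4)
H(O) = -4 + O**2 (H(O) = -4 + O*O = -4 + O**2)
(z(P, -53) + J(51)) + H(30) = ((-53 - 1*175) + 173/51) + (-4 + 30**2) = ((-53 - 175) + 173*(1/51)) + (-4 + 900) = (-228 + 173/51) + 896 = -11455/51 + 896 = 34241/51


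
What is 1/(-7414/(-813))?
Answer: 813/7414 ≈ 0.10966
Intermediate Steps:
1/(-7414/(-813)) = 1/(-7414*(-1/813)) = 1/(7414/813) = 813/7414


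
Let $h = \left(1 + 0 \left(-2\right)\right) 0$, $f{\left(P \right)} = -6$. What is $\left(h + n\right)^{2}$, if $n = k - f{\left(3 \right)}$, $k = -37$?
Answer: $961$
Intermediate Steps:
$n = -31$ ($n = -37 - -6 = -37 + 6 = -31$)
$h = 0$ ($h = \left(1 + 0\right) 0 = 1 \cdot 0 = 0$)
$\left(h + n\right)^{2} = \left(0 - 31\right)^{2} = \left(-31\right)^{2} = 961$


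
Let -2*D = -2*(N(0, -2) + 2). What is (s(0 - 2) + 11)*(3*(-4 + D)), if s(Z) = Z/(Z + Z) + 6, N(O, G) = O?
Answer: -105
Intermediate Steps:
D = 2 (D = -(-1)*(0 + 2) = -(-1)*2 = -1/2*(-4) = 2)
s(Z) = 13/2 (s(Z) = Z/((2*Z)) + 6 = (1/(2*Z))*Z + 6 = 1/2 + 6 = 13/2)
(s(0 - 2) + 11)*(3*(-4 + D)) = (13/2 + 11)*(3*(-4 + 2)) = 35*(3*(-2))/2 = (35/2)*(-6) = -105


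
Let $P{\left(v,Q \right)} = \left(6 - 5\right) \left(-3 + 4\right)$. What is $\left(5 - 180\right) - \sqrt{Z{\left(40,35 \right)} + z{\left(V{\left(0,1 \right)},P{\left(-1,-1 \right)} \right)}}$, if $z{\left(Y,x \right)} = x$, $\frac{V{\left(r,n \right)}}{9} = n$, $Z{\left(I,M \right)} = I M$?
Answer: $-175 - \sqrt{1401} \approx -212.43$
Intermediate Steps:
$P{\left(v,Q \right)} = 1$ ($P{\left(v,Q \right)} = 1 \cdot 1 = 1$)
$V{\left(r,n \right)} = 9 n$
$\left(5 - 180\right) - \sqrt{Z{\left(40,35 \right)} + z{\left(V{\left(0,1 \right)},P{\left(-1,-1 \right)} \right)}} = \left(5 - 180\right) - \sqrt{40 \cdot 35 + 1} = \left(5 - 180\right) - \sqrt{1400 + 1} = -175 - \sqrt{1401}$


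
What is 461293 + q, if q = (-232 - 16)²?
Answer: 522797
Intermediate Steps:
q = 61504 (q = (-248)² = 61504)
461293 + q = 461293 + 61504 = 522797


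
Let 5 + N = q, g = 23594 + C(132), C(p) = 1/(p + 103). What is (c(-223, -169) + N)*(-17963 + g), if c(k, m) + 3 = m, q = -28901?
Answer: -38478510308/235 ≈ -1.6374e+8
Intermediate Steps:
c(k, m) = -3 + m
C(p) = 1/(103 + p)
g = 5544591/235 (g = 23594 + 1/(103 + 132) = 23594 + 1/235 = 5544591/235 ≈ 23594.)
N = -28906 (N = -5 - 28901 = -28906)
(c(-223, -169) + N)*(-17963 + g) = ((-3 - 169) - 28906)*(-17963 + 5544591/235) = (-172 - 28906)*(1323286/235) = -29078*1323286/235 = -38478510308/235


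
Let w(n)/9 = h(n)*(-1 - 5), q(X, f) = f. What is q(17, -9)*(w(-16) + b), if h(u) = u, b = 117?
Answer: -8829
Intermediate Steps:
w(n) = -54*n (w(n) = 9*(n*(-1 - 5)) = 9*(n*(-6)) = 9*(-6*n) = -54*n)
q(17, -9)*(w(-16) + b) = -9*(-54*(-16) + 117) = -9*(864 + 117) = -9*981 = -8829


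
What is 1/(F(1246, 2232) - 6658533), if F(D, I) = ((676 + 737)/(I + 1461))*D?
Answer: -1231/8196067257 ≈ -1.5019e-7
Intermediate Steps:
F(D, I) = 1413*D/(1461 + I) (F(D, I) = (1413/(1461 + I))*D = 1413*D/(1461 + I))
1/(F(1246, 2232) - 6658533) = 1/(1413*1246/(1461 + 2232) - 6658533) = 1/(1413*1246/3693 - 6658533) = 1/(1413*1246*(1/3693) - 6658533) = 1/(586866/1231 - 6658533) = 1/(-8196067257/1231) = -1231/8196067257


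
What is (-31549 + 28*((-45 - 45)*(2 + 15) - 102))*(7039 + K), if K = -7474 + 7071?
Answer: -512597820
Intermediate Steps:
K = -403
(-31549 + 28*((-45 - 45)*(2 + 15) - 102))*(7039 + K) = (-31549 + 28*((-45 - 45)*(2 + 15) - 102))*(7039 - 403) = (-31549 + 28*(-90*17 - 102))*6636 = (-31549 + 28*(-1530 - 102))*6636 = (-31549 + 28*(-1632))*6636 = (-31549 - 45696)*6636 = -77245*6636 = -512597820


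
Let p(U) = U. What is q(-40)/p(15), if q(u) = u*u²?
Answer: -12800/3 ≈ -4266.7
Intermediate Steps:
q(u) = u³
q(-40)/p(15) = (-40)³/15 = -64000*1/15 = -12800/3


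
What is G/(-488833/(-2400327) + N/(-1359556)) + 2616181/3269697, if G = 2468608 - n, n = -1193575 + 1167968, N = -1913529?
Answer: 26613937407918985175729971/17191057019746244307 ≈ 1.5481e+6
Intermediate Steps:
n = -25607
G = 2494215 (G = 2468608 - 1*(-25607) = 2468608 + 25607 = 2494215)
G/(-488833/(-2400327) + N/(-1359556)) + 2616181/3269697 = 2494215/(-488833/(-2400327) - 1913529/(-1359556)) + 2616181/3269697 = 2494215/(-488833*(-1/2400327) - 1913529*(-1/1359556)) + 2616181*(1/3269697) = 2494215/(488833/2400327 + 1913529/1359556) + 2616181/3269697 = 2494215/(5257691162131/3263378974812) + 2616181/3269697 = 2494215*(3263378974812/5257691162131) + 2616181/3269697 = 8139568789660712580/5257691162131 + 2616181/3269697 = 26613937407918985175729971/17191057019746244307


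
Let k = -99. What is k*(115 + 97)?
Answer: -20988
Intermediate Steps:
k*(115 + 97) = -99*(115 + 97) = -99*212 = -20988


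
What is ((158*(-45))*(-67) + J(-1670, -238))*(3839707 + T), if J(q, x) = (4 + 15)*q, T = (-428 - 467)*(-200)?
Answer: 1786877880480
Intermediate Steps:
T = 179000 (T = -895*(-200) = 179000)
J(q, x) = 19*q
((158*(-45))*(-67) + J(-1670, -238))*(3839707 + T) = ((158*(-45))*(-67) + 19*(-1670))*(3839707 + 179000) = (-7110*(-67) - 31730)*4018707 = (476370 - 31730)*4018707 = 444640*4018707 = 1786877880480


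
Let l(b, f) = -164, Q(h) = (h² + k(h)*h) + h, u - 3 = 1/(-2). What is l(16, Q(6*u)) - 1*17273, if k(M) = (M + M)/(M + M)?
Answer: -17437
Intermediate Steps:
u = 5/2 (u = 3 + 1/(-2) = 3 - ½ = 5/2 ≈ 2.5000)
k(M) = 1 (k(M) = (2*M)/((2*M)) = (2*M)*(1/(2*M)) = 1)
Q(h) = h² + 2*h (Q(h) = (h² + 1*h) + h = (h² + h) + h = (h + h²) + h = h² + 2*h)
l(16, Q(6*u)) - 1*17273 = -164 - 1*17273 = -164 - 17273 = -17437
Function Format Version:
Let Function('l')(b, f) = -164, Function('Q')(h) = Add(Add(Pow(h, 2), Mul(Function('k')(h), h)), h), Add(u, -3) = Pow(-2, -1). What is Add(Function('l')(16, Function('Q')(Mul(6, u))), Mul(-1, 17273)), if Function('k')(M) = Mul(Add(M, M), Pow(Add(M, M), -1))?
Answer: -17437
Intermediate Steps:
u = Rational(5, 2) (u = Add(3, Pow(-2, -1)) = Add(3, Rational(-1, 2)) = Rational(5, 2) ≈ 2.5000)
Function('k')(M) = 1 (Function('k')(M) = Mul(Mul(2, M), Pow(Mul(2, M), -1)) = Mul(Mul(2, M), Mul(Rational(1, 2), Pow(M, -1))) = 1)
Function('Q')(h) = Add(Pow(h, 2), Mul(2, h)) (Function('Q')(h) = Add(Add(Pow(h, 2), Mul(1, h)), h) = Add(Add(Pow(h, 2), h), h) = Add(Add(h, Pow(h, 2)), h) = Add(Pow(h, 2), Mul(2, h)))
Add(Function('l')(16, Function('Q')(Mul(6, u))), Mul(-1, 17273)) = Add(-164, Mul(-1, 17273)) = Add(-164, -17273) = -17437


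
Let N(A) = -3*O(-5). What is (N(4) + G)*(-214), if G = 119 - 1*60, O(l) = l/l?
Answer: -11984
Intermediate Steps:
O(l) = 1
G = 59 (G = 119 - 60 = 59)
N(A) = -3 (N(A) = -3*1 = -3)
(N(4) + G)*(-214) = (-3 + 59)*(-214) = 56*(-214) = -11984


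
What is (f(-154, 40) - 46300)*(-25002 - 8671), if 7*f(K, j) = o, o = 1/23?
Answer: 251008610227/161 ≈ 1.5591e+9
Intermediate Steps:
o = 1/23 ≈ 0.043478
f(K, j) = 1/161 (f(K, j) = (⅐)*(1/23) = 1/161)
(f(-154, 40) - 46300)*(-25002 - 8671) = (1/161 - 46300)*(-25002 - 8671) = -7454299/161*(-33673) = 251008610227/161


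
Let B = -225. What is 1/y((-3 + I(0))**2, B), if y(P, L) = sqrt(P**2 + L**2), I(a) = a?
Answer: sqrt(626)/5634 ≈ 0.0044409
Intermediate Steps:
y(P, L) = sqrt(L**2 + P**2)
1/y((-3 + I(0))**2, B) = 1/(sqrt((-225)**2 + ((-3 + 0)**2)**2)) = 1/(sqrt(50625 + ((-3)**2)**2)) = 1/(sqrt(50625 + 9**2)) = 1/(sqrt(50625 + 81)) = 1/(sqrt(50706)) = 1/(9*sqrt(626)) = sqrt(626)/5634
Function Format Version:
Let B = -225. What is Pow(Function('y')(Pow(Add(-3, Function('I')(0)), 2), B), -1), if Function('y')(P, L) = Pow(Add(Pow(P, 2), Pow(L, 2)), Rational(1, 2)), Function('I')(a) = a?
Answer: Mul(Rational(1, 5634), Pow(626, Rational(1, 2))) ≈ 0.0044409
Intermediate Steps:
Function('y')(P, L) = Pow(Add(Pow(L, 2), Pow(P, 2)), Rational(1, 2))
Pow(Function('y')(Pow(Add(-3, Function('I')(0)), 2), B), -1) = Pow(Pow(Add(Pow(-225, 2), Pow(Pow(Add(-3, 0), 2), 2)), Rational(1, 2)), -1) = Pow(Pow(Add(50625, Pow(Pow(-3, 2), 2)), Rational(1, 2)), -1) = Pow(Pow(Add(50625, Pow(9, 2)), Rational(1, 2)), -1) = Pow(Pow(Add(50625, 81), Rational(1, 2)), -1) = Pow(Pow(50706, Rational(1, 2)), -1) = Pow(Mul(9, Pow(626, Rational(1, 2))), -1) = Mul(Rational(1, 5634), Pow(626, Rational(1, 2)))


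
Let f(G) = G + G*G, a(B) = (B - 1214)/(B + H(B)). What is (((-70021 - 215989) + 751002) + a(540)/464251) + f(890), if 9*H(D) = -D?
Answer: 140164656355343/111420240 ≈ 1.2580e+6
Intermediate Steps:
H(D) = -D/9 (H(D) = (-D)/9 = -D/9)
a(B) = 9*(-1214 + B)/(8*B) (a(B) = (B - 1214)/(B - B/9) = (-1214 + B)/((8*B/9)) = (-1214 + B)*(9/(8*B)) = 9*(-1214 + B)/(8*B))
f(G) = G + G**2
(((-70021 - 215989) + 751002) + a(540)/464251) + f(890) = (((-70021 - 215989) + 751002) + ((9/8)*(-1214 + 540)/540)/464251) + 890*(1 + 890) = ((-286010 + 751002) + ((9/8)*(1/540)*(-674))*(1/464251)) + 890*891 = (464992 - 337/240*1/464251) + 792990 = (464992 - 337/111420240) + 792990 = 51809520237743/111420240 + 792990 = 140164656355343/111420240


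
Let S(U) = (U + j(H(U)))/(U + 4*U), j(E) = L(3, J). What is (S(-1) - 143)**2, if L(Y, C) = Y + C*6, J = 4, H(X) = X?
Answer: 549081/25 ≈ 21963.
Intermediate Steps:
L(Y, C) = Y + 6*C
j(E) = 27 (j(E) = 3 + 6*4 = 3 + 24 = 27)
S(U) = (27 + U)/(5*U) (S(U) = (U + 27)/(U + 4*U) = (27 + U)/((5*U)) = (27 + U)*(1/(5*U)) = (27 + U)/(5*U))
(S(-1) - 143)**2 = ((1/5)*(27 - 1)/(-1) - 143)**2 = ((1/5)*(-1)*26 - 143)**2 = (-26/5 - 143)**2 = (-741/5)**2 = 549081/25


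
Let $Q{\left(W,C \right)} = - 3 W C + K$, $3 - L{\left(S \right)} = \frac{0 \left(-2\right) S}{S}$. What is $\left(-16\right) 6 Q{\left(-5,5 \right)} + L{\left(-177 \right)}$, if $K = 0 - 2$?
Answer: $-7005$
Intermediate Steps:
$K = -2$ ($K = 0 - 2 = -2$)
$L{\left(S \right)} = 3$ ($L{\left(S \right)} = 3 - \frac{0 \left(-2\right) S}{S} = 3 - \frac{0 S}{S} = 3 - \frac{0}{S} = 3 - 0 = 3 + 0 = 3$)
$Q{\left(W,C \right)} = -2 - 3 C W$ ($Q{\left(W,C \right)} = - 3 W C - 2 = - 3 C W - 2 = -2 - 3 C W$)
$\left(-16\right) 6 Q{\left(-5,5 \right)} + L{\left(-177 \right)} = \left(-16\right) 6 \left(-2 - 15 \left(-5\right)\right) + 3 = - 96 \left(-2 + 75\right) + 3 = \left(-96\right) 73 + 3 = -7008 + 3 = -7005$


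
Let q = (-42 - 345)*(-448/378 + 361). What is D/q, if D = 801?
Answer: -2403/417745 ≈ -0.0057523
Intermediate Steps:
q = -417745/3 (q = -387*(-448*1/378 + 361) = -387*(-32/27 + 361) = -387*9715/27 = -417745/3 ≈ -1.3925e+5)
D/q = 801/(-417745/3) = 801*(-3/417745) = -2403/417745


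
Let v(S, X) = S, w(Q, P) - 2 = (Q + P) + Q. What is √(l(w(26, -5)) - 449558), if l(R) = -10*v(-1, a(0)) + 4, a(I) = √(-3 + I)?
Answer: 2*I*√112386 ≈ 670.48*I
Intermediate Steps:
w(Q, P) = 2 + P + 2*Q (w(Q, P) = 2 + ((Q + P) + Q) = 2 + ((P + Q) + Q) = 2 + (P + 2*Q) = 2 + P + 2*Q)
l(R) = 14 (l(R) = -10*(-1) + 4 = 10 + 4 = 14)
√(l(w(26, -5)) - 449558) = √(14 - 449558) = √(-449544) = 2*I*√112386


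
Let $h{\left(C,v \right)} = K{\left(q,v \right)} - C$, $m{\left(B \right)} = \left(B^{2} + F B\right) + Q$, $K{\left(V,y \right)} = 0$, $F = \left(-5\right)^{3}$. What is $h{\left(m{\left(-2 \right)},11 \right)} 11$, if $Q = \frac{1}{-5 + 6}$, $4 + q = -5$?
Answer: $-2805$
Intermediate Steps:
$F = -125$
$q = -9$ ($q = -4 - 5 = -9$)
$Q = 1$ ($Q = 1^{-1} = 1$)
$m{\left(B \right)} = 1 + B^{2} - 125 B$ ($m{\left(B \right)} = \left(B^{2} - 125 B\right) + 1 = 1 + B^{2} - 125 B$)
$h{\left(C,v \right)} = - C$ ($h{\left(C,v \right)} = 0 - C = - C$)
$h{\left(m{\left(-2 \right)},11 \right)} 11 = - (1 + \left(-2\right)^{2} - -250) 11 = - (1 + 4 + 250) 11 = \left(-1\right) 255 \cdot 11 = \left(-255\right) 11 = -2805$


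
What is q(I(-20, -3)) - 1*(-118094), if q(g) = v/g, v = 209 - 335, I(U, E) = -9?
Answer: 118108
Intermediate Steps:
v = -126
q(g) = -126/g
q(I(-20, -3)) - 1*(-118094) = -126/(-9) - 1*(-118094) = -126*(-⅑) + 118094 = 14 + 118094 = 118108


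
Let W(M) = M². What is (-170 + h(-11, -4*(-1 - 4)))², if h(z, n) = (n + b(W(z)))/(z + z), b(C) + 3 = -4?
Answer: 14085009/484 ≈ 29101.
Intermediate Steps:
b(C) = -7 (b(C) = -3 - 4 = -7)
h(z, n) = (-7 + n)/(2*z) (h(z, n) = (n - 7)/(z + z) = (-7 + n)/((2*z)) = (-7 + n)*(1/(2*z)) = (-7 + n)/(2*z))
(-170 + h(-11, -4*(-1 - 4)))² = (-170 + (½)*(-7 - 4*(-1 - 4))/(-11))² = (-170 + (½)*(-1/11)*(-7 - 4*(-5)))² = (-170 + (½)*(-1/11)*(-7 + 20))² = (-170 + (½)*(-1/11)*13)² = (-170 - 13/22)² = (-3753/22)² = 14085009/484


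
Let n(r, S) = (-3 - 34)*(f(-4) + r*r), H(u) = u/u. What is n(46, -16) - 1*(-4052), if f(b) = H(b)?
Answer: -74277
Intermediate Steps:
H(u) = 1
f(b) = 1
n(r, S) = -37 - 37*r² (n(r, S) = (-3 - 34)*(1 + r*r) = -37*(1 + r²) = -37 - 37*r²)
n(46, -16) - 1*(-4052) = (-37 - 37*46²) - 1*(-4052) = (-37 - 37*2116) + 4052 = (-37 - 78292) + 4052 = -78329 + 4052 = -74277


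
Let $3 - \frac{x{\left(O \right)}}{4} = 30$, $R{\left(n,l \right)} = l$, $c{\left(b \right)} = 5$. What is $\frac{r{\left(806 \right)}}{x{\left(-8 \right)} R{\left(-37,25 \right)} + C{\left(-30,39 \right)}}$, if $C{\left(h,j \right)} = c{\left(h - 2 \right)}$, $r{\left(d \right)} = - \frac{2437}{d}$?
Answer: $\frac{2437}{2172170} \approx 0.0011219$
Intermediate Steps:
$x{\left(O \right)} = -108$ ($x{\left(O \right)} = 12 - 120 = -108$)
$C{\left(h,j \right)} = 5$
$\frac{r{\left(806 \right)}}{x{\left(-8 \right)} R{\left(-37,25 \right)} + C{\left(-30,39 \right)}} = \frac{\left(-2437\right) \frac{1}{806}}{\left(-108\right) 25 + 5} = \frac{\left(-2437\right) \frac{1}{806}}{-2700 + 5} = - \frac{2437}{806 \left(-2695\right)} = \left(- \frac{2437}{806}\right) \left(- \frac{1}{2695}\right) = \frac{2437}{2172170}$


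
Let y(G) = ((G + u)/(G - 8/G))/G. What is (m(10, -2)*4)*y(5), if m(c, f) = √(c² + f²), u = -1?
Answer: 32*√26/17 ≈ 9.5982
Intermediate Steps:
y(G) = (-1 + G)/(G*(G - 8/G)) (y(G) = ((G - 1)/(G - 8/G))/G = ((-1 + G)/(G - 8/G))/G = (-1 + G)/(G*(G - 8/G)))
(m(10, -2)*4)*y(5) = (√(10² + (-2)²)*4)*((-1 + 5)/(-8 + 5²)) = (√(100 + 4)*4)*(4/(-8 + 25)) = (√104*4)*(4/17) = ((2*√26)*4)*((1/17)*4) = (8*√26)*(4/17) = 32*√26/17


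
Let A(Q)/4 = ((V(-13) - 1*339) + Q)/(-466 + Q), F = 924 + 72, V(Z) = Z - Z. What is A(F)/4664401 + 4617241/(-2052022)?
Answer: -815316163016851/362347881319690 ≈ -2.2501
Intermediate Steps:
V(Z) = 0
F = 996
A(Q) = 4*(-339 + Q)/(-466 + Q) (A(Q) = 4*(((0 - 1*339) + Q)/(-466 + Q)) = 4*(((0 - 339) + Q)/(-466 + Q)) = 4*((-339 + Q)/(-466 + Q)) = 4*(-339 + Q)/(-466 + Q))
A(F)/4664401 + 4617241/(-2052022) = (4*(-339 + 996)/(-466 + 996))/4664401 + 4617241/(-2052022) = (4*657/530)*(1/4664401) + 4617241*(-1/2052022) = (4*(1/530)*657)*(1/4664401) - 4617241/2052022 = (1314/265)*(1/4664401) - 4617241/2052022 = 1314/1236066265 - 4617241/2052022 = -815316163016851/362347881319690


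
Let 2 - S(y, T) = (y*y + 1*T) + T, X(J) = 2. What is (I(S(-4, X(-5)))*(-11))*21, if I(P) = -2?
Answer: 462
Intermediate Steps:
S(y, T) = 2 - y**2 - 2*T (S(y, T) = 2 - ((y*y + 1*T) + T) = 2 - ((y**2 + T) + T) = 2 - ((T + y**2) + T) = 2 - (y**2 + 2*T) = 2 + (-y**2 - 2*T) = 2 - y**2 - 2*T)
(I(S(-4, X(-5)))*(-11))*21 = -2*(-11)*21 = 22*21 = 462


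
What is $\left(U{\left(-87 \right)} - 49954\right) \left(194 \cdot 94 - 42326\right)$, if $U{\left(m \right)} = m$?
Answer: $1205487690$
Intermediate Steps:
$\left(U{\left(-87 \right)} - 49954\right) \left(194 \cdot 94 - 42326\right) = \left(-87 - 49954\right) \left(194 \cdot 94 - 42326\right) = - 50041 \left(18236 - 42326\right) = \left(-50041\right) \left(-24090\right) = 1205487690$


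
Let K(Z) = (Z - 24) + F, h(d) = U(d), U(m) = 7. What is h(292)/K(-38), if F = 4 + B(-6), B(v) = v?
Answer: -7/64 ≈ -0.10938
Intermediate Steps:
F = -2 (F = 4 - 6 = -2)
h(d) = 7
K(Z) = -26 + Z (K(Z) = (Z - 24) - 2 = (-24 + Z) - 2 = -26 + Z)
h(292)/K(-38) = 7/(-26 - 38) = 7/(-64) = 7*(-1/64) = -7/64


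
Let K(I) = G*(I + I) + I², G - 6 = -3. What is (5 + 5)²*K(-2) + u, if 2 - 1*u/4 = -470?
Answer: 1088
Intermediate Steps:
u = 1888 (u = 8 - 4*(-470) = 8 + 1880 = 1888)
G = 3 (G = 6 - 3 = 3)
K(I) = I² + 6*I (K(I) = 3*(I + I) + I² = 3*(2*I) + I² = 6*I + I² = I² + 6*I)
(5 + 5)²*K(-2) + u = (5 + 5)²*(-2*(6 - 2)) + 1888 = 10²*(-2*4) + 1888 = 100*(-8) + 1888 = -800 + 1888 = 1088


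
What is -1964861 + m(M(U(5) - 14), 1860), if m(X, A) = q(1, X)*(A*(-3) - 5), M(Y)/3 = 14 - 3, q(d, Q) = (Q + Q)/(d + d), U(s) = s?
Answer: -2149166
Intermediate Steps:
q(d, Q) = Q/d (q(d, Q) = (2*Q)/((2*d)) = (2*Q)*(1/(2*d)) = Q/d)
M(Y) = 33 (M(Y) = 3*(14 - 3) = 3*11 = 33)
m(X, A) = X*(-5 - 3*A) (m(X, A) = (X/1)*(A*(-3) - 5) = (X*1)*(-3*A - 5) = X*(-5 - 3*A))
-1964861 + m(M(U(5) - 14), 1860) = -1964861 - 1*33*(5 + 3*1860) = -1964861 - 1*33*(5 + 5580) = -1964861 - 1*33*5585 = -1964861 - 184305 = -2149166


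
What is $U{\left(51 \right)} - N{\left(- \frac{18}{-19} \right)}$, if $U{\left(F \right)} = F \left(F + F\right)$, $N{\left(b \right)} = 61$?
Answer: $5141$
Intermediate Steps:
$U{\left(F \right)} = 2 F^{2}$ ($U{\left(F \right)} = F 2 F = 2 F^{2}$)
$U{\left(51 \right)} - N{\left(- \frac{18}{-19} \right)} = 2 \cdot 51^{2} - 61 = 2 \cdot 2601 - 61 = 5202 - 61 = 5141$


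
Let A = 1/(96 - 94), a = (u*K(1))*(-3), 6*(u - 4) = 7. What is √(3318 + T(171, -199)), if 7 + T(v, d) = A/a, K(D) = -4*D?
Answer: √12727515/62 ≈ 57.541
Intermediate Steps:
u = 31/6 (u = 4 + (⅙)*7 = 4 + 7/6 = 31/6 ≈ 5.1667)
a = 62 (a = (31*(-4*1)/6)*(-3) = ((31/6)*(-4))*(-3) = -62/3*(-3) = 62)
A = ½ (A = 1/2 = ½ ≈ 0.50000)
T(v, d) = -867/124 (T(v, d) = -7 + (½)/62 = -7 + (½)*(1/62) = -7 + 1/124 = -867/124)
√(3318 + T(171, -199)) = √(3318 - 867/124) = √(410565/124) = √12727515/62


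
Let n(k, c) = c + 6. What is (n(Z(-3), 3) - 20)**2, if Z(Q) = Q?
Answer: 121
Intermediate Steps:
n(k, c) = 6 + c
(n(Z(-3), 3) - 20)**2 = ((6 + 3) - 20)**2 = (9 - 20)**2 = (-11)**2 = 121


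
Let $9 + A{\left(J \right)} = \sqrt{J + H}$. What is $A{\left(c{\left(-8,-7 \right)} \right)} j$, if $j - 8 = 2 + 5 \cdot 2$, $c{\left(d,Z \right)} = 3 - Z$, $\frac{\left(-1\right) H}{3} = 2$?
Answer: $-140$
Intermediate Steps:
$H = -6$ ($H = \left(-3\right) 2 = -6$)
$j = 20$ ($j = 8 + \left(2 + 5 \cdot 2\right) = 8 + \left(2 + 10\right) = 8 + 12 = 20$)
$A{\left(J \right)} = -9 + \sqrt{-6 + J}$ ($A{\left(J \right)} = -9 + \sqrt{J - 6} = -9 + \sqrt{-6 + J}$)
$A{\left(c{\left(-8,-7 \right)} \right)} j = \left(-9 + \sqrt{-6 + \left(3 - -7\right)}\right) 20 = \left(-9 + \sqrt{-6 + \left(3 + 7\right)}\right) 20 = \left(-9 + \sqrt{-6 + 10}\right) 20 = \left(-9 + \sqrt{4}\right) 20 = \left(-9 + 2\right) 20 = \left(-7\right) 20 = -140$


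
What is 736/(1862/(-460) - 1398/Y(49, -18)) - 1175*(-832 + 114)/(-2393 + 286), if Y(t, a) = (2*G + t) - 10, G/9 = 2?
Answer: -23795036950/54973737 ≈ -432.84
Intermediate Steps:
G = 18 (G = 9*2 = 18)
Y(t, a) = 26 + t (Y(t, a) = (2*18 + t) - 10 = (36 + t) - 10 = 26 + t)
736/(1862/(-460) - 1398/Y(49, -18)) - 1175*(-832 + 114)/(-2393 + 286) = 736/(1862/(-460) - 1398/(26 + 49)) - 1175*(-832 + 114)/(-2393 + 286) = 736/(1862*(-1/460) - 1398/75) - 1175/((-2107/(-718))) = 736/(-931/230 - 1398*1/75) - 1175/((-2107*(-1/718))) = 736/(-931/230 - 466/25) - 1175/2107/718 = 736/(-26091/1150) - 1175*718/2107 = 736*(-1150/26091) - 843650/2107 = -846400/26091 - 843650/2107 = -23795036950/54973737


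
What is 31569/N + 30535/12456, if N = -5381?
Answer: -228914629/67025736 ≈ -3.4153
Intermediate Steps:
31569/N + 30535/12456 = 31569/(-5381) + 30535/12456 = 31569*(-1/5381) + 30535*(1/12456) = -31569/5381 + 30535/12456 = -228914629/67025736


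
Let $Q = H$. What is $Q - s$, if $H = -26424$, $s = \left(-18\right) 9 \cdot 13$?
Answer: $-24318$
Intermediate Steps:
$s = -2106$ ($s = \left(-162\right) 13 = -2106$)
$Q = -26424$
$Q - s = -26424 - -2106 = -26424 + 2106 = -24318$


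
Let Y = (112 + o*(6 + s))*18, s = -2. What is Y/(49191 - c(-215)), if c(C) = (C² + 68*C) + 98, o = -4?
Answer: 108/1093 ≈ 0.098811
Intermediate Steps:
c(C) = 98 + C² + 68*C
Y = 1728 (Y = (112 - 4*(6 - 2))*18 = (112 - 4*4)*18 = (112 - 16)*18 = 96*18 = 1728)
Y/(49191 - c(-215)) = 1728/(49191 - (98 + (-215)² + 68*(-215))) = 1728/(49191 - (98 + 46225 - 14620)) = 1728/(49191 - 1*31703) = 1728/(49191 - 31703) = 1728/17488 = 1728*(1/17488) = 108/1093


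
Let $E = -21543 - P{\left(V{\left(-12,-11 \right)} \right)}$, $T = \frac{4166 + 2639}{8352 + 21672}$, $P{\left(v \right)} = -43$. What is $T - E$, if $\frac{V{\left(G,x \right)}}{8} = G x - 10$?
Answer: $\frac{645522805}{30024} \approx 21500.0$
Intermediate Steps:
$V{\left(G,x \right)} = -80 + 8 G x$ ($V{\left(G,x \right)} = 8 \left(G x - 10\right) = 8 \left(-10 + G x\right) = -80 + 8 G x$)
$T = \frac{6805}{30024} \approx 0.22665$
$E = -21500$ ($E = -21543 - -43 = -21543 + 43 = -21500$)
$T - E = \frac{6805}{30024} - -21500 = \frac{6805}{30024} + 21500 = \frac{645522805}{30024}$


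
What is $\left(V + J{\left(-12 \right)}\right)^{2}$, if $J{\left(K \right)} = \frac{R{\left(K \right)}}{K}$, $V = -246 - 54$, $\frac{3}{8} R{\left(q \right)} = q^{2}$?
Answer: $110224$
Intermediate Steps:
$R{\left(q \right)} = \frac{8 q^{2}}{3}$
$V = -300$ ($V = -246 - 54 = -300$)
$J{\left(K \right)} = \frac{8 K}{3}$ ($J{\left(K \right)} = \frac{\frac{8}{3} K^{2}}{K} = \frac{8 K}{3}$)
$\left(V + J{\left(-12 \right)}\right)^{2} = \left(-300 + \frac{8}{3} \left(-12\right)\right)^{2} = \left(-300 - 32\right)^{2} = \left(-332\right)^{2} = 110224$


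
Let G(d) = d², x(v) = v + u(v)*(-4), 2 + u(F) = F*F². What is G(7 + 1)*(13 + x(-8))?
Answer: 131904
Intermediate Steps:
u(F) = -2 + F³ (u(F) = -2 + F*F² = -2 + F³)
x(v) = 8 + v - 4*v³ (x(v) = v + (-2 + v³)*(-4) = v + (8 - 4*v³) = 8 + v - 4*v³)
G(7 + 1)*(13 + x(-8)) = (7 + 1)²*(13 + (8 - 8 - 4*(-8)³)) = 8²*(13 + (8 - 8 - 4*(-512))) = 64*(13 + (8 - 8 + 2048)) = 64*(13 + 2048) = 64*2061 = 131904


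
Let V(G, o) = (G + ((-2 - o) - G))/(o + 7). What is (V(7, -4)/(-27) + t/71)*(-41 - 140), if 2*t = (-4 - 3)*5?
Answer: 564539/11502 ≈ 49.082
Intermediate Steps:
V(G, o) = (-2 - o)/(7 + o) (V(G, o) = (G + (-2 - G - o))/(7 + o) = (-2 - o)/(7 + o))
t = -35/2 (t = ((-4 - 3)*5)/2 = (-7*5)/2 = (½)*(-35) = -35/2 ≈ -17.500)
(V(7, -4)/(-27) + t/71)*(-41 - 140) = (((-2 - 1*(-4))/(7 - 4))/(-27) - 35/2/71)*(-41 - 140) = (((-2 + 4)/3)*(-1/27) - 35/2*1/71)*(-181) = (((⅓)*2)*(-1/27) - 35/142)*(-181) = ((⅔)*(-1/27) - 35/142)*(-181) = (-2/81 - 35/142)*(-181) = -3119/11502*(-181) = 564539/11502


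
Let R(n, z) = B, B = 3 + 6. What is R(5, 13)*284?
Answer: 2556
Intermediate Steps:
B = 9
R(n, z) = 9
R(5, 13)*284 = 9*284 = 2556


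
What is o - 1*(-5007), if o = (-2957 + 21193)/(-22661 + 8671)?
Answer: 35014847/6995 ≈ 5005.7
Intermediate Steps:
o = -9118/6995 (o = 18236/(-13990) = 18236*(-1/13990) = -9118/6995 ≈ -1.3035)
o - 1*(-5007) = -9118/6995 - 1*(-5007) = -9118/6995 + 5007 = 35014847/6995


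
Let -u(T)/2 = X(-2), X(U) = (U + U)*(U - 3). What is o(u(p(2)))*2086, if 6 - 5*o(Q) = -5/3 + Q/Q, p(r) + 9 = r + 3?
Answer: 8344/3 ≈ 2781.3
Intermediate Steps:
p(r) = -6 + r (p(r) = -9 + (r + 3) = -9 + (3 + r) = -6 + r)
X(U) = 2*U*(-3 + U) (X(U) = (2*U)*(-3 + U) = 2*U*(-3 + U))
u(T) = -40 (u(T) = -4*(-2)*(-3 - 2) = -4*(-2)*(-5) = -2*20 = -40)
o(Q) = 4/3 (o(Q) = 6/5 - (-5/3 + Q/Q)/5 = 6/5 - (-5*⅓ + 1)/5 = 6/5 - (-5/3 + 1)/5 = 6/5 - ⅕*(-⅔) = 6/5 + 2/15 = 4/3)
o(u(p(2)))*2086 = (4/3)*2086 = 8344/3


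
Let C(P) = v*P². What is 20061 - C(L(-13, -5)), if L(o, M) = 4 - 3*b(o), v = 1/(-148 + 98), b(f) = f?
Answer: 1004899/50 ≈ 20098.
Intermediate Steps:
v = -1/50 (v = 1/(-50) = -1/50 ≈ -0.020000)
L(o, M) = 4 - 3*o
C(P) = -P²/50
20061 - C(L(-13, -5)) = 20061 - (-1)*(4 - 3*(-13))²/50 = 20061 - (-1)*(4 + 39)²/50 = 20061 - (-1)*43²/50 = 20061 - (-1)*1849/50 = 20061 - 1*(-1849/50) = 20061 + 1849/50 = 1004899/50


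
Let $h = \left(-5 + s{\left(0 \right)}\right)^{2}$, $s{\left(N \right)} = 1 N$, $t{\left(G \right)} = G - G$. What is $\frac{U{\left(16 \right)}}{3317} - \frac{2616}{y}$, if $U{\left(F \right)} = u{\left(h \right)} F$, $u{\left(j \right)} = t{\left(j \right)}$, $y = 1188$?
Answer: $- \frac{218}{99} \approx -2.202$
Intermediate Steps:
$t{\left(G \right)} = 0$
$s{\left(N \right)} = N$
$h = 25$ ($h = \left(-5 + 0\right)^{2} = \left(-5\right)^{2} = 25$)
$u{\left(j \right)} = 0$
$U{\left(F \right)} = 0$ ($U{\left(F \right)} = 0 F = 0$)
$\frac{U{\left(16 \right)}}{3317} - \frac{2616}{y} = \frac{0}{3317} - \frac{2616}{1188} = 0 \cdot \frac{1}{3317} - \frac{218}{99} = 0 - \frac{218}{99} = - \frac{218}{99}$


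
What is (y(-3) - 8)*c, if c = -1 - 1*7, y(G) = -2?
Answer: 80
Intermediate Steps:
c = -8 (c = -1 - 7 = -8)
(y(-3) - 8)*c = (-2 - 8)*(-8) = -10*(-8) = 80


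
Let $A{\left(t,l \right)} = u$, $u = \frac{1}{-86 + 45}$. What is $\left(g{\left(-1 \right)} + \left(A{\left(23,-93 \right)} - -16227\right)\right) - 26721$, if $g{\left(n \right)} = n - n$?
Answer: $- \frac{430255}{41} \approx -10494.0$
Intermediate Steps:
$g{\left(n \right)} = 0$
$u = - \frac{1}{41}$ ($u = \frac{1}{-41} = - \frac{1}{41} \approx -0.02439$)
$A{\left(t,l \right)} = - \frac{1}{41}$
$\left(g{\left(-1 \right)} + \left(A{\left(23,-93 \right)} - -16227\right)\right) - 26721 = \left(0 - - \frac{665306}{41}\right) - 26721 = \left(0 + \left(- \frac{1}{41} + 16227\right)\right) - 26721 = \left(0 + \frac{665306}{41}\right) - 26721 = \frac{665306}{41} - 26721 = - \frac{430255}{41}$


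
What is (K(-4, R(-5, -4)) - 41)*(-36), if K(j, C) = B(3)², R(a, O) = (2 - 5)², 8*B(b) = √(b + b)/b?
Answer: 11805/8 ≈ 1475.6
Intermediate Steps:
B(b) = √2/(8*√b) (B(b) = (√(b + b)/b)/8 = (√(2*b)/b)/8 = ((√2*√b)/b)/8 = (√2/√b)/8 = √2/(8*√b))
R(a, O) = 9 (R(a, O) = (-3)² = 9)
K(j, C) = 1/96 (K(j, C) = (√2/(8*√3))² = (√2*(√3/3)/8)² = (√6/24)² = 1/96)
(K(-4, R(-5, -4)) - 41)*(-36) = (1/96 - 41)*(-36) = -3935/96*(-36) = 11805/8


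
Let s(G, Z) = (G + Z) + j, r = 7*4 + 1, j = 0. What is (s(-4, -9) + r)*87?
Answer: 1392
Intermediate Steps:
r = 29 (r = 28 + 1 = 29)
s(G, Z) = G + Z (s(G, Z) = (G + Z) + 0 = G + Z)
(s(-4, -9) + r)*87 = ((-4 - 9) + 29)*87 = (-13 + 29)*87 = 16*87 = 1392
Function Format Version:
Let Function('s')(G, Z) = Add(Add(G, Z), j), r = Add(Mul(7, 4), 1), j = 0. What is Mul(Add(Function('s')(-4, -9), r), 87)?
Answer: 1392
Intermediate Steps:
r = 29 (r = Add(28, 1) = 29)
Function('s')(G, Z) = Add(G, Z) (Function('s')(G, Z) = Add(Add(G, Z), 0) = Add(G, Z))
Mul(Add(Function('s')(-4, -9), r), 87) = Mul(Add(Add(-4, -9), 29), 87) = Mul(Add(-13, 29), 87) = Mul(16, 87) = 1392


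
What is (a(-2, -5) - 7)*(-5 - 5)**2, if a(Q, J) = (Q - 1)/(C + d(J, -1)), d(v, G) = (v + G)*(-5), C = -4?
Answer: -9250/13 ≈ -711.54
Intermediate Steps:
d(v, G) = -5*G - 5*v (d(v, G) = (G + v)*(-5) = -5*G - 5*v)
a(Q, J) = (-1 + Q)/(1 - 5*J) (a(Q, J) = (Q - 1)/(-4 + (-5*(-1) - 5*J)) = (-1 + Q)/(-4 + (5 - 5*J)) = (-1 + Q)/(1 - 5*J))
(a(-2, -5) - 7)*(-5 - 5)**2 = ((1 - 1*(-2))/(-1 + 5*(-5)) - 7)*(-5 - 5)**2 = ((1 + 2)/(-1 - 25) - 7)*(-10)**2 = (3/(-26) - 7)*100 = (-1/26*3 - 7)*100 = (-3/26 - 7)*100 = -185/26*100 = -9250/13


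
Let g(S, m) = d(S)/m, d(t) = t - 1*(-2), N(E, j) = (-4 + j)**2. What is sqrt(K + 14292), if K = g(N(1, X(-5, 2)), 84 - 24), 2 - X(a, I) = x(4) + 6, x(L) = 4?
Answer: sqrt(12864990)/30 ≈ 119.56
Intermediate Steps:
X(a, I) = -8 (X(a, I) = 2 - (4 + 6) = 2 - 1*10 = 2 - 10 = -8)
d(t) = 2 + t (d(t) = t + 2 = 2 + t)
g(S, m) = (2 + S)/m
K = 73/30 (K = (2 + (-4 - 8)**2)/(84 - 24) = (2 + (-12)**2)/60 = (2 + 144)/60 = (1/60)*146 = 73/30 ≈ 2.4333)
sqrt(K + 14292) = sqrt(73/30 + 14292) = sqrt(428833/30) = sqrt(12864990)/30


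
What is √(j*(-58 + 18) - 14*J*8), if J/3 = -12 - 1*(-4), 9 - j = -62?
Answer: 2*I*√38 ≈ 12.329*I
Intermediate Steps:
j = 71 (j = 9 - 1*(-62) = 9 + 62 = 71)
J = -24 (J = 3*(-12 - 1*(-4)) = 3*(-12 + 4) = 3*(-8) = -24)
√(j*(-58 + 18) - 14*J*8) = √(71*(-58 + 18) - 14*(-24)*8) = √(71*(-40) + 336*8) = √(-2840 + 2688) = √(-152) = 2*I*√38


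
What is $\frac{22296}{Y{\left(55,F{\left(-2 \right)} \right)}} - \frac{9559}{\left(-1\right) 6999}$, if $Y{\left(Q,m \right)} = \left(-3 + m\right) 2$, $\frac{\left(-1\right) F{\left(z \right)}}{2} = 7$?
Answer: $- \frac{77862349}{118983} \approx -654.4$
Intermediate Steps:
$F{\left(z \right)} = -14$ ($F{\left(z \right)} = \left(-2\right) 7 = -14$)
$Y{\left(Q,m \right)} = -6 + 2 m$
$\frac{22296}{Y{\left(55,F{\left(-2 \right)} \right)}} - \frac{9559}{\left(-1\right) 6999} = \frac{22296}{-6 + 2 \left(-14\right)} - \frac{9559}{\left(-1\right) 6999} = \frac{22296}{-6 - 28} - \frac{9559}{-6999} = \frac{22296}{-34} - - \frac{9559}{6999} = 22296 \left(- \frac{1}{34}\right) + \frac{9559}{6999} = - \frac{11148}{17} + \frac{9559}{6999} = - \frac{77862349}{118983}$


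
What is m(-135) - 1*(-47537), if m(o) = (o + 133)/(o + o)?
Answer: 6417496/135 ≈ 47537.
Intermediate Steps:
m(o) = (133 + o)/(2*o) (m(o) = (133 + o)/((2*o)) = (133 + o)*(1/(2*o)) = (133 + o)/(2*o))
m(-135) - 1*(-47537) = (1/2)*(133 - 135)/(-135) - 1*(-47537) = (1/2)*(-1/135)*(-2) + 47537 = 1/135 + 47537 = 6417496/135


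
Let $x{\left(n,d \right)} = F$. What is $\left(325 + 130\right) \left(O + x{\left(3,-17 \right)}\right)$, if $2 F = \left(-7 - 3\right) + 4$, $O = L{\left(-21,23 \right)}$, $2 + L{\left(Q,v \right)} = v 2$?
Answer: $18655$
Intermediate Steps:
$L{\left(Q,v \right)} = -2 + 2 v$ ($L{\left(Q,v \right)} = -2 + v 2 = -2 + 2 v$)
$O = 44$ ($O = -2 + 2 \cdot 23 = -2 + 46 = 44$)
$F = -3$ ($F = \frac{\left(-7 - 3\right) + 4}{2} = \frac{-10 + 4}{2} = \frac{1}{2} \left(-6\right) = -3$)
$x{\left(n,d \right)} = -3$
$\left(325 + 130\right) \left(O + x{\left(3,-17 \right)}\right) = \left(325 + 130\right) \left(44 - 3\right) = 455 \cdot 41 = 18655$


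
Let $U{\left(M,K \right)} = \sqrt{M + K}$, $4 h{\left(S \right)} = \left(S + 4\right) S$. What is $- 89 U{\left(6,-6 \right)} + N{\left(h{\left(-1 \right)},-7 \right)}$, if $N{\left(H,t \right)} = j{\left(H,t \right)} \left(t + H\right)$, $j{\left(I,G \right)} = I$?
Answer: $\frac{93}{16} \approx 5.8125$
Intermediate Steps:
$h{\left(S \right)} = \frac{S \left(4 + S\right)}{4}$ ($h{\left(S \right)} = \frac{\left(S + 4\right) S}{4} = \frac{\left(4 + S\right) S}{4} = \frac{S \left(4 + S\right)}{4}$)
$U{\left(M,K \right)} = \sqrt{K + M}$
$N{\left(H,t \right)} = H \left(H + t\right)$ ($N{\left(H,t \right)} = H \left(t + H\right) = H \left(H + t\right)$)
$- 89 U{\left(6,-6 \right)} + N{\left(h{\left(-1 \right)},-7 \right)} = - 89 \sqrt{-6 + 6} + \frac{1}{4} \left(-1\right) \left(4 - 1\right) \left(\frac{1}{4} \left(-1\right) \left(4 - 1\right) - 7\right) = - 89 \sqrt{0} + \frac{1}{4} \left(-1\right) 3 \left(\frac{1}{4} \left(-1\right) 3 - 7\right) = \left(-89\right) 0 - \frac{3 \left(- \frac{3}{4} - 7\right)}{4} = 0 - - \frac{93}{16} = 0 + \frac{93}{16} = \frac{93}{16}$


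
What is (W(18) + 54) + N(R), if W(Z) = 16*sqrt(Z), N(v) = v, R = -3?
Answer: 51 + 48*sqrt(2) ≈ 118.88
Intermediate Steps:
(W(18) + 54) + N(R) = (16*sqrt(18) + 54) - 3 = (16*(3*sqrt(2)) + 54) - 3 = (48*sqrt(2) + 54) - 3 = (54 + 48*sqrt(2)) - 3 = 51 + 48*sqrt(2)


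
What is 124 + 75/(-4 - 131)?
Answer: 1111/9 ≈ 123.44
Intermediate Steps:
124 + 75/(-4 - 131) = 124 + 75/(-135) = 124 + 75*(-1/135) = 124 - 5/9 = 1111/9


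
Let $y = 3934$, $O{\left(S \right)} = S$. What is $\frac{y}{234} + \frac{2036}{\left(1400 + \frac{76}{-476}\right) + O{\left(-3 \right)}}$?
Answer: $\frac{29609153}{1620684} \approx 18.27$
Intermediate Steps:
$\frac{y}{234} + \frac{2036}{\left(1400 + \frac{76}{-476}\right) + O{\left(-3 \right)}} = \frac{3934}{234} + \frac{2036}{\left(1400 + \frac{76}{-476}\right) - 3} = 3934 \cdot \frac{1}{234} + \frac{2036}{\left(1400 + 76 \left(- \frac{1}{476}\right)\right) - 3} = \frac{1967}{117} + \frac{2036}{\left(1400 - \frac{19}{119}\right) - 3} = \frac{1967}{117} + \frac{2036}{\frac{166581}{119} - 3} = \frac{1967}{117} + \frac{2036}{\frac{166224}{119}} = \frac{1967}{117} + 2036 \cdot \frac{119}{166224} = \frac{1967}{117} + \frac{60571}{41556} = \frac{29609153}{1620684}$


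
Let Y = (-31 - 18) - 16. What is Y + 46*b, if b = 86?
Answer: 3891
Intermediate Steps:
Y = -65 (Y = -49 - 16 = -65)
Y + 46*b = -65 + 46*86 = -65 + 3956 = 3891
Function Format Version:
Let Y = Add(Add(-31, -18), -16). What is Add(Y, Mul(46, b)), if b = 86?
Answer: 3891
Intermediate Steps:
Y = -65 (Y = Add(-49, -16) = -65)
Add(Y, Mul(46, b)) = Add(-65, Mul(46, 86)) = Add(-65, 3956) = 3891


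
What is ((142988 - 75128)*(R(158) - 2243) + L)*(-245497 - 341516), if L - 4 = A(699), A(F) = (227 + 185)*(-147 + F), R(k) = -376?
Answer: 104193581816856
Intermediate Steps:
A(F) = -60564 + 412*F (A(F) = 412*(-147 + F) = -60564 + 412*F)
L = 227428 (L = 4 + (-60564 + 412*699) = 4 + (-60564 + 287988) = 4 + 227424 = 227428)
((142988 - 75128)*(R(158) - 2243) + L)*(-245497 - 341516) = ((142988 - 75128)*(-376 - 2243) + 227428)*(-245497 - 341516) = (67860*(-2619) + 227428)*(-587013) = (-177725340 + 227428)*(-587013) = -177497912*(-587013) = 104193581816856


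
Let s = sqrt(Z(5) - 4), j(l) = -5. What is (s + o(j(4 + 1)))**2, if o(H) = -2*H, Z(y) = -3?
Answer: (10 + I*sqrt(7))**2 ≈ 93.0 + 52.915*I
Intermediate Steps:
s = I*sqrt(7) (s = sqrt(-3 - 4) = sqrt(-7) = I*sqrt(7) ≈ 2.6458*I)
(s + o(j(4 + 1)))**2 = (I*sqrt(7) - 2*(-5))**2 = (I*sqrt(7) + 10)**2 = (10 + I*sqrt(7))**2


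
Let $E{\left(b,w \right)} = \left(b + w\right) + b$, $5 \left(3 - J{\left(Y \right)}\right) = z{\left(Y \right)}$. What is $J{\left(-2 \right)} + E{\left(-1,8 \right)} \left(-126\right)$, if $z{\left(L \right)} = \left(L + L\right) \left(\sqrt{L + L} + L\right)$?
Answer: $- \frac{3773}{5} + \frac{8 i}{5} \approx -754.6 + 1.6 i$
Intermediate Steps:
$z{\left(L \right)} = 2 L \left(L + \sqrt{2} \sqrt{L}\right)$ ($z{\left(L \right)} = 2 L \left(\sqrt{2 L} + L\right) = 2 L \left(\sqrt{2} \sqrt{L} + L\right) = 2 L \left(L + \sqrt{2} \sqrt{L}\right)$)
$J{\left(Y \right)} = 3 - \frac{2 Y^{2}}{5} - \frac{2 \sqrt{2} Y^{\frac{3}{2}}}{5}$ ($J{\left(Y \right)} = 3 - \frac{2 Y^{2} + 2 \sqrt{2} Y^{\frac{3}{2}}}{5} = 3 - \left(\frac{2 Y^{2}}{5} + \frac{2 \sqrt{2} Y^{\frac{3}{2}}}{5}\right) = 3 - \frac{2 Y^{2}}{5} - \frac{2 \sqrt{2} Y^{\frac{3}{2}}}{5}$)
$E{\left(b,w \right)} = w + 2 b$
$J{\left(-2 \right)} + E{\left(-1,8 \right)} \left(-126\right) = \left(3 - \frac{2 \left(-2\right)^{2}}{5} - \frac{2 \sqrt{2} \left(-2\right)^{\frac{3}{2}}}{5}\right) + \left(8 + 2 \left(-1\right)\right) \left(-126\right) = \left(3 - \frac{8}{5} - \frac{2 \sqrt{2} \left(- 2 i \sqrt{2}\right)}{5}\right) + \left(8 - 2\right) \left(-126\right) = \left(3 - \frac{8}{5} + \frac{8 i}{5}\right) + 6 \left(-126\right) = \left(\frac{7}{5} + \frac{8 i}{5}\right) - 756 = - \frac{3773}{5} + \frac{8 i}{5}$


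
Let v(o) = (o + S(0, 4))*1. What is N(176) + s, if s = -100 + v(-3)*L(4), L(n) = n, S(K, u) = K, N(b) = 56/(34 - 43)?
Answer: -1064/9 ≈ -118.22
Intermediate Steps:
N(b) = -56/9 (N(b) = 56/(-9) = 56*(-1/9) = -56/9)
v(o) = o (v(o) = (o + 0)*1 = o*1 = o)
s = -112 (s = -100 - 3*4 = -100 - 12 = -112)
N(176) + s = -56/9 - 112 = -1064/9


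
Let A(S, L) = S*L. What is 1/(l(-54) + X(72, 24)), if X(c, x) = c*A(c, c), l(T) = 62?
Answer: 1/373310 ≈ 2.6787e-6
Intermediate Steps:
A(S, L) = L*S
X(c, x) = c**3 (X(c, x) = c*(c*c) = c*c**2 = c**3)
1/(l(-54) + X(72, 24)) = 1/(62 + 72**3) = 1/(62 + 373248) = 1/373310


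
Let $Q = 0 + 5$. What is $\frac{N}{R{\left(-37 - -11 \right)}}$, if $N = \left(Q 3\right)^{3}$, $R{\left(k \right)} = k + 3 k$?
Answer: $- \frac{3375}{104} \approx -32.452$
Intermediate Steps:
$Q = 5$
$R{\left(k \right)} = 4 k$
$N = 3375$ ($N = \left(5 \cdot 3\right)^{3} = 15^{3} = 3375$)
$\frac{N}{R{\left(-37 - -11 \right)}} = \frac{3375}{4 \left(-37 - -11\right)} = \frac{3375}{4 \left(-37 + 11\right)} = \frac{3375}{4 \left(-26\right)} = \frac{3375}{-104} = 3375 \left(- \frac{1}{104}\right) = - \frac{3375}{104}$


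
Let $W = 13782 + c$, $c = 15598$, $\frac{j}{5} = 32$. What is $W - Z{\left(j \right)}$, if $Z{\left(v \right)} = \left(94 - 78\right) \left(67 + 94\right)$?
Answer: $26804$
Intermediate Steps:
$j = 160$ ($j = 5 \cdot 32 = 160$)
$Z{\left(v \right)} = 2576$ ($Z{\left(v \right)} = 16 \cdot 161 = 2576$)
$W = 29380$ ($W = 13782 + 15598 = 29380$)
$W - Z{\left(j \right)} = 29380 - 2576 = 26804$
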